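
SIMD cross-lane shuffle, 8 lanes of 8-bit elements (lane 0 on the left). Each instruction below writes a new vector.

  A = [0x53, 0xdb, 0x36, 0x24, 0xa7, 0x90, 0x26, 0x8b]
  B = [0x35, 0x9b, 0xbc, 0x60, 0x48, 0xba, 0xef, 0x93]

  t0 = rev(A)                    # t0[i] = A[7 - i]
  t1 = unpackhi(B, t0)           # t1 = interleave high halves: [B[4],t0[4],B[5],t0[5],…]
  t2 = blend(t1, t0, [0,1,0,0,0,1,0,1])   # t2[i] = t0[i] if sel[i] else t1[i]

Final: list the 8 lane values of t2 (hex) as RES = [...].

RES = [0x48, 0x26, 0xba, 0x36, 0xef, 0x36, 0x93, 0x53]

t0 = [0x8b, 0x26, 0x90, 0xa7, 0x24, 0x36, 0xdb, 0x53]
t1 = [0x48, 0x24, 0xba, 0x36, 0xef, 0xdb, 0x93, 0x53]
t2 = [0x48, 0x26, 0xba, 0x36, 0xef, 0x36, 0x93, 0x53]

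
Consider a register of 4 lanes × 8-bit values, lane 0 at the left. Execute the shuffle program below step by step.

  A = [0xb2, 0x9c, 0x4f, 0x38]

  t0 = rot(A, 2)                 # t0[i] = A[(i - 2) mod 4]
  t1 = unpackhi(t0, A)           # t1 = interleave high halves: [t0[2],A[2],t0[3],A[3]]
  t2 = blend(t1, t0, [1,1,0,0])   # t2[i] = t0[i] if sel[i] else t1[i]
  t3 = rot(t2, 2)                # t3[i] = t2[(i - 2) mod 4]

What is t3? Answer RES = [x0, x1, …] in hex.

RES = [0x9c, 0x38, 0x4f, 0x38]

→ t0 |4f|38|b2|9c|
→ t1 |b2|4f|9c|38|
→ t2 |4f|38|9c|38|
→ t3 |9c|38|4f|38|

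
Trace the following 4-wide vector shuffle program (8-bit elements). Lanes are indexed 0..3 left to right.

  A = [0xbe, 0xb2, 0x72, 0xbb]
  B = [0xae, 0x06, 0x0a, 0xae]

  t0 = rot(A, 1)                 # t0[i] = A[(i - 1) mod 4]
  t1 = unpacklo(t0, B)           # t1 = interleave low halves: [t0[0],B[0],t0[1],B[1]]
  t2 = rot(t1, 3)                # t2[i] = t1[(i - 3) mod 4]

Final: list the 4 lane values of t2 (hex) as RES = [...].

RES = [ 0xae  0xbe  0x06  0xbb ]

  t0: bb be b2 72
  t1: bb ae be 06
  t2: ae be 06 bb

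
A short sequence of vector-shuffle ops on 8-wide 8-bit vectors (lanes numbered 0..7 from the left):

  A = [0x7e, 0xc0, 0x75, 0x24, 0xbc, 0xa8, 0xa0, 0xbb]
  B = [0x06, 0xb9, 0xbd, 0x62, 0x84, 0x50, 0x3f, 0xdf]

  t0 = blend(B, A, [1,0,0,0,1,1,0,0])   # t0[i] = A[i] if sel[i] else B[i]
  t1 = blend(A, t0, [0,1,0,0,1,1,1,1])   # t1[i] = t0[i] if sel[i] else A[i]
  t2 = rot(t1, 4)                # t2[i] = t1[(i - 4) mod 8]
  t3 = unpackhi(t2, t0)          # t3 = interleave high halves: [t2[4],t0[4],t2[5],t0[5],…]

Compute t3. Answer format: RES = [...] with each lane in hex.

→ t0 |7e|b9|bd|62|bc|a8|3f|df|
→ t1 |7e|b9|75|24|bc|a8|3f|df|
→ t2 |bc|a8|3f|df|7e|b9|75|24|
→ t3 |7e|bc|b9|a8|75|3f|24|df|

RES = [0x7e, 0xbc, 0xb9, 0xa8, 0x75, 0x3f, 0x24, 0xdf]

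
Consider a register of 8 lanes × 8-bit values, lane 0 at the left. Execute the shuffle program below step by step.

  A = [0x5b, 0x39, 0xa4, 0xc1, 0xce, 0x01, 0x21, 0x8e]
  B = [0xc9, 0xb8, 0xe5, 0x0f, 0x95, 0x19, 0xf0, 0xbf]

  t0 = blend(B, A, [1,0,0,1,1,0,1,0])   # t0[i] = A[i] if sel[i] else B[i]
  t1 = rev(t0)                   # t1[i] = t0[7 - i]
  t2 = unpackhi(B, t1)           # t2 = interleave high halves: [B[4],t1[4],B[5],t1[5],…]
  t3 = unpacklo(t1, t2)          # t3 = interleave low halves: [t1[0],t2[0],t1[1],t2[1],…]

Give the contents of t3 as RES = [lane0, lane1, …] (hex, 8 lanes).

RES = [ 0xbf  0x95  0x21  0xc1  0x19  0x19  0xce  0xe5 ]

t0 = [0x5b, 0xb8, 0xe5, 0xc1, 0xce, 0x19, 0x21, 0xbf]
t1 = [0xbf, 0x21, 0x19, 0xce, 0xc1, 0xe5, 0xb8, 0x5b]
t2 = [0x95, 0xc1, 0x19, 0xe5, 0xf0, 0xb8, 0xbf, 0x5b]
t3 = [0xbf, 0x95, 0x21, 0xc1, 0x19, 0x19, 0xce, 0xe5]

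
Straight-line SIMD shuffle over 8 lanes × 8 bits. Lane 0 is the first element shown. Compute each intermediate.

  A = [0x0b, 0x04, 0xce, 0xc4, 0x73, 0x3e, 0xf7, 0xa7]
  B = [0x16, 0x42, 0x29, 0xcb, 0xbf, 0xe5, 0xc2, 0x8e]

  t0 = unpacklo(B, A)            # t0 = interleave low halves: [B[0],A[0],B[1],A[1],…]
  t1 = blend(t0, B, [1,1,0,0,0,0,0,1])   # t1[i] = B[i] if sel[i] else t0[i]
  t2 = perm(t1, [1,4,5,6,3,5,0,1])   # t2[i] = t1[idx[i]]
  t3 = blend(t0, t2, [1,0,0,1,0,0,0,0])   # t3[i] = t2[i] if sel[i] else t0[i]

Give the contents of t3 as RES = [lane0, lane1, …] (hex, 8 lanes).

t0 = [0x16, 0x0b, 0x42, 0x04, 0x29, 0xce, 0xcb, 0xc4]
t1 = [0x16, 0x42, 0x42, 0x04, 0x29, 0xce, 0xcb, 0x8e]
t2 = [0x42, 0x29, 0xce, 0xcb, 0x04, 0xce, 0x16, 0x42]
t3 = [0x42, 0x0b, 0x42, 0xcb, 0x29, 0xce, 0xcb, 0xc4]

RES = [ 0x42  0x0b  0x42  0xcb  0x29  0xce  0xcb  0xc4 ]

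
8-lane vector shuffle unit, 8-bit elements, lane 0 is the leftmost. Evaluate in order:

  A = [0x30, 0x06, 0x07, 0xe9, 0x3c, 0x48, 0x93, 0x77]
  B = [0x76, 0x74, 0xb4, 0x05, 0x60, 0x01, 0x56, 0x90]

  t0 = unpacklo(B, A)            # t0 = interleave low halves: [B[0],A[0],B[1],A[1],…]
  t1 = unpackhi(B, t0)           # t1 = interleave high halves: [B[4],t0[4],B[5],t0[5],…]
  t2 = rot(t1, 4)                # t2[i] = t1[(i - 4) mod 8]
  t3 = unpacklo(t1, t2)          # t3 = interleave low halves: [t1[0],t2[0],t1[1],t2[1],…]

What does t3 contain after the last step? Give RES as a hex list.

  t0: 76 30 74 06 b4 07 05 e9
  t1: 60 b4 01 07 56 05 90 e9
  t2: 56 05 90 e9 60 b4 01 07
  t3: 60 56 b4 05 01 90 07 e9

RES = [0x60, 0x56, 0xb4, 0x05, 0x01, 0x90, 0x07, 0xe9]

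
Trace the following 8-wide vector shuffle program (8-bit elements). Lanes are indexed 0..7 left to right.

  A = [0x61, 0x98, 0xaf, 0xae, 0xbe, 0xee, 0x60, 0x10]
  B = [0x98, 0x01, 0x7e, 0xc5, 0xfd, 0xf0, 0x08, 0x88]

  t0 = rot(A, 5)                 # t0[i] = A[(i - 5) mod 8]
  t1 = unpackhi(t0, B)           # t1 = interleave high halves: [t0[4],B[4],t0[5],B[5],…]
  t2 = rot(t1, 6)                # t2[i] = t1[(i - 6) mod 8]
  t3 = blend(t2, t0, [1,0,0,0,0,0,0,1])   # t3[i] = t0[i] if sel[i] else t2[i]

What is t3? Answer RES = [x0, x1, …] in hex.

t0 = [0xae, 0xbe, 0xee, 0x60, 0x10, 0x61, 0x98, 0xaf]
t1 = [0x10, 0xfd, 0x61, 0xf0, 0x98, 0x08, 0xaf, 0x88]
t2 = [0x61, 0xf0, 0x98, 0x08, 0xaf, 0x88, 0x10, 0xfd]
t3 = [0xae, 0xf0, 0x98, 0x08, 0xaf, 0x88, 0x10, 0xaf]

RES = [ 0xae  0xf0  0x98  0x08  0xaf  0x88  0x10  0xaf ]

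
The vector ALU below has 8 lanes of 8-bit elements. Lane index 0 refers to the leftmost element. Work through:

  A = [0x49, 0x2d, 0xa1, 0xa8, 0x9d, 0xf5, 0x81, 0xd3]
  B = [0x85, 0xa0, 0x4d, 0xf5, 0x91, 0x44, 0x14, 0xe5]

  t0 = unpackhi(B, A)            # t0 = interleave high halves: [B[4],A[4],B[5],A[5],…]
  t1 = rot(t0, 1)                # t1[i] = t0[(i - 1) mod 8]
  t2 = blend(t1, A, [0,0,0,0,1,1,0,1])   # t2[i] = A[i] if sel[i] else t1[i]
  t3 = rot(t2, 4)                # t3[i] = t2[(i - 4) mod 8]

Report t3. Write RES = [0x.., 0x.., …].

  t0: 91 9d 44 f5 14 81 e5 d3
  t1: d3 91 9d 44 f5 14 81 e5
  t2: d3 91 9d 44 9d f5 81 d3
  t3: 9d f5 81 d3 d3 91 9d 44

RES = [0x9d, 0xf5, 0x81, 0xd3, 0xd3, 0x91, 0x9d, 0x44]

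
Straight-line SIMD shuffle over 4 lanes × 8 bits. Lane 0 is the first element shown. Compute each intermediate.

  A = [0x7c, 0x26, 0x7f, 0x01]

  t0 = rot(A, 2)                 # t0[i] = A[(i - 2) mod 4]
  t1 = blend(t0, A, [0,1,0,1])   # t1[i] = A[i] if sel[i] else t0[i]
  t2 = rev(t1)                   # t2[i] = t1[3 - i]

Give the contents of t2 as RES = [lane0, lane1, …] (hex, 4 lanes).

RES = [ 0x01  0x7c  0x26  0x7f ]

  t0: 7f 01 7c 26
  t1: 7f 26 7c 01
  t2: 01 7c 26 7f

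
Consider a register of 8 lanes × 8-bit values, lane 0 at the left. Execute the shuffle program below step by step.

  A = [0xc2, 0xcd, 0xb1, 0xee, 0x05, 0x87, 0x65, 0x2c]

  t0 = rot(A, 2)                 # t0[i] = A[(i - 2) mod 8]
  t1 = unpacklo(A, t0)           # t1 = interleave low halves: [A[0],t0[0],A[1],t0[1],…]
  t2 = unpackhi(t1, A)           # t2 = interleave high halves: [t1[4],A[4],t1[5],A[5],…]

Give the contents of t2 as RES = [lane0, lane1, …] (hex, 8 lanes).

→ t0 |65|2c|c2|cd|b1|ee|05|87|
→ t1 |c2|65|cd|2c|b1|c2|ee|cd|
→ t2 |b1|05|c2|87|ee|65|cd|2c|

RES = [0xb1, 0x05, 0xc2, 0x87, 0xee, 0x65, 0xcd, 0x2c]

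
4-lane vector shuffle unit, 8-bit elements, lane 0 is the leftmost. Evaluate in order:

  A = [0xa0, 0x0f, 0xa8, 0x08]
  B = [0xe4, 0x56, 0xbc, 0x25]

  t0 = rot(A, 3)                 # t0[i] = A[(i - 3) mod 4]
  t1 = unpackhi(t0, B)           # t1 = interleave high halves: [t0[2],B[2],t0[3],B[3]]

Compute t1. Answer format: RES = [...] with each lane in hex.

t0 = [0x0f, 0xa8, 0x08, 0xa0]
t1 = [0x08, 0xbc, 0xa0, 0x25]

RES = [ 0x08  0xbc  0xa0  0x25 ]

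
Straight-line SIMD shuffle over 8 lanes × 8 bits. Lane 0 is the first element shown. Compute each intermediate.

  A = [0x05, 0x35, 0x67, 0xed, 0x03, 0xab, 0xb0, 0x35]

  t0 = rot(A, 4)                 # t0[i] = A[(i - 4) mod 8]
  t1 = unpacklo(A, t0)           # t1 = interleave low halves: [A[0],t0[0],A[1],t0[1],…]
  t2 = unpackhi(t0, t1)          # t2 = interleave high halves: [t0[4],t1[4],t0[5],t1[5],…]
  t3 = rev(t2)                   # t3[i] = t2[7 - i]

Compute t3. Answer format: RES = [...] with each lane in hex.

→ t0 |03|ab|b0|35|05|35|67|ed|
→ t1 |05|03|35|ab|67|b0|ed|35|
→ t2 |05|67|35|b0|67|ed|ed|35|
→ t3 |35|ed|ed|67|b0|35|67|05|

RES = [0x35, 0xed, 0xed, 0x67, 0xb0, 0x35, 0x67, 0x05]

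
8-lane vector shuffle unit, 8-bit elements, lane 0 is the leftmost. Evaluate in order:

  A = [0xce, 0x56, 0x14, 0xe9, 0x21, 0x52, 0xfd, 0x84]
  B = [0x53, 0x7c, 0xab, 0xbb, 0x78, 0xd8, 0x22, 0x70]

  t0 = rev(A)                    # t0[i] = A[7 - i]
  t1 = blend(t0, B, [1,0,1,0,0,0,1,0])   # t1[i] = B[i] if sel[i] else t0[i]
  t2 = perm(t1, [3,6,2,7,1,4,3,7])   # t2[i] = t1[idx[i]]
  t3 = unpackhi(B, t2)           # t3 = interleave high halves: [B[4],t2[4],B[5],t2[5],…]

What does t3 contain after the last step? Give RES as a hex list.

RES = [0x78, 0xfd, 0xd8, 0xe9, 0x22, 0x21, 0x70, 0xce]

→ t0 |84|fd|52|21|e9|14|56|ce|
→ t1 |53|fd|ab|21|e9|14|22|ce|
→ t2 |21|22|ab|ce|fd|e9|21|ce|
→ t3 |78|fd|d8|e9|22|21|70|ce|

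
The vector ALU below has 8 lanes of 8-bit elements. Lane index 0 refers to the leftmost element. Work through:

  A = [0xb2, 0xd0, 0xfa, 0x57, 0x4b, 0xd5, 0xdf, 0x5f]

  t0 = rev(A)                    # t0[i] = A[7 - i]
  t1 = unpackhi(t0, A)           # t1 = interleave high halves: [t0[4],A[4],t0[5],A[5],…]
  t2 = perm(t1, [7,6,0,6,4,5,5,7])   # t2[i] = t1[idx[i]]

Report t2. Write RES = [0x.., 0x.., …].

t0 = [0x5f, 0xdf, 0xd5, 0x4b, 0x57, 0xfa, 0xd0, 0xb2]
t1 = [0x57, 0x4b, 0xfa, 0xd5, 0xd0, 0xdf, 0xb2, 0x5f]
t2 = [0x5f, 0xb2, 0x57, 0xb2, 0xd0, 0xdf, 0xdf, 0x5f]

RES = [ 0x5f  0xb2  0x57  0xb2  0xd0  0xdf  0xdf  0x5f ]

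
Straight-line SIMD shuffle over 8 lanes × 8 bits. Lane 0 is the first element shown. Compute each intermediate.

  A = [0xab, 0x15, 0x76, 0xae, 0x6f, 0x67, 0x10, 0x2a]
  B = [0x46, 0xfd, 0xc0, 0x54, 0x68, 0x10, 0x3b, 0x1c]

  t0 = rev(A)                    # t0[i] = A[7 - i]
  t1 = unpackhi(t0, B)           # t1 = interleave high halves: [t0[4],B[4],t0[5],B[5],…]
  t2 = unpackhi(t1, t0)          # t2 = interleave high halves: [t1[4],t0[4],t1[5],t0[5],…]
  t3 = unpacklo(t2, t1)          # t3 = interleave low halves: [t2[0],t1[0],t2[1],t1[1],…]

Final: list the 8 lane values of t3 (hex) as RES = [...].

→ t0 |2a|10|67|6f|ae|76|15|ab|
→ t1 |ae|68|76|10|15|3b|ab|1c|
→ t2 |15|ae|3b|76|ab|15|1c|ab|
→ t3 |15|ae|ae|68|3b|76|76|10|

RES = [ 0x15  0xae  0xae  0x68  0x3b  0x76  0x76  0x10 ]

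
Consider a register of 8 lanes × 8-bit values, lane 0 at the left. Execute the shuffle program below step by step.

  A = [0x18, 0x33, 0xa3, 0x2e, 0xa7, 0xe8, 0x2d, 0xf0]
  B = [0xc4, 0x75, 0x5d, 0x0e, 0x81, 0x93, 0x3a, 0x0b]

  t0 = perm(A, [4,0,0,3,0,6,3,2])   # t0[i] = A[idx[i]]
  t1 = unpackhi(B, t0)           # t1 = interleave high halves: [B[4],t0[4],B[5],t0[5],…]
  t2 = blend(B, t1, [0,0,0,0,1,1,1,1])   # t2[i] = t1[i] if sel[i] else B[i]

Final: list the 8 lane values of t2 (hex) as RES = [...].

t0 = [0xa7, 0x18, 0x18, 0x2e, 0x18, 0x2d, 0x2e, 0xa3]
t1 = [0x81, 0x18, 0x93, 0x2d, 0x3a, 0x2e, 0x0b, 0xa3]
t2 = [0xc4, 0x75, 0x5d, 0x0e, 0x3a, 0x2e, 0x0b, 0xa3]

RES = [0xc4, 0x75, 0x5d, 0x0e, 0x3a, 0x2e, 0x0b, 0xa3]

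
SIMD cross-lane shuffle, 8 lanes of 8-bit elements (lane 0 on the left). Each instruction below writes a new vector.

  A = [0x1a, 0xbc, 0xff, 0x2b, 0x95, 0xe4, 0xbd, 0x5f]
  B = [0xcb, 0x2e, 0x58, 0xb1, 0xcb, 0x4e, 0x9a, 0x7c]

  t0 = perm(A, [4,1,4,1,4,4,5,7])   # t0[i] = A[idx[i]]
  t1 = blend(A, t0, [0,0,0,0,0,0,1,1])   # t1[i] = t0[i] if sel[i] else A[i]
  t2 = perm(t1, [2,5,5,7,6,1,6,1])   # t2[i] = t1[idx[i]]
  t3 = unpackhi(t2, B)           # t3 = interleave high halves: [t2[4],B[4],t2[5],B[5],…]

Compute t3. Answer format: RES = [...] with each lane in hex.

RES = [0xe4, 0xcb, 0xbc, 0x4e, 0xe4, 0x9a, 0xbc, 0x7c]

  t0: 95 bc 95 bc 95 95 e4 5f
  t1: 1a bc ff 2b 95 e4 e4 5f
  t2: ff e4 e4 5f e4 bc e4 bc
  t3: e4 cb bc 4e e4 9a bc 7c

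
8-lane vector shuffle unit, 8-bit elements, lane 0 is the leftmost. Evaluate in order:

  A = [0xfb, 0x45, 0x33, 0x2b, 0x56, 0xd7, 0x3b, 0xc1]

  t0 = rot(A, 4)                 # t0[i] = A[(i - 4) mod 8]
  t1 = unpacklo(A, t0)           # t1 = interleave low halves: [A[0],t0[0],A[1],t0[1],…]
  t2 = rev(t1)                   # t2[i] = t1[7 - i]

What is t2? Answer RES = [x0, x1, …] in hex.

RES = [ 0xc1  0x2b  0x3b  0x33  0xd7  0x45  0x56  0xfb ]

→ t0 |56|d7|3b|c1|fb|45|33|2b|
→ t1 |fb|56|45|d7|33|3b|2b|c1|
→ t2 |c1|2b|3b|33|d7|45|56|fb|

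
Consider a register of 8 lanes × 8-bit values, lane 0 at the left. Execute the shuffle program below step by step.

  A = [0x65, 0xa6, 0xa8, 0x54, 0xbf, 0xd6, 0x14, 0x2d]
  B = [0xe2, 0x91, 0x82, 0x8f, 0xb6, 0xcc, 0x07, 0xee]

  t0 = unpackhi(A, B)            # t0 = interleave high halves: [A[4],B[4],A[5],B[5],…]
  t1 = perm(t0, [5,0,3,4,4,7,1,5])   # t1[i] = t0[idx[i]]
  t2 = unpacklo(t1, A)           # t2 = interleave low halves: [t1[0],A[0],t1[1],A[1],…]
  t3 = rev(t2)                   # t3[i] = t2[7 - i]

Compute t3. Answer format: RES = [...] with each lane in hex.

RES = [0x54, 0x14, 0xa8, 0xcc, 0xa6, 0xbf, 0x65, 0x07]

  t0: bf b6 d6 cc 14 07 2d ee
  t1: 07 bf cc 14 14 ee b6 07
  t2: 07 65 bf a6 cc a8 14 54
  t3: 54 14 a8 cc a6 bf 65 07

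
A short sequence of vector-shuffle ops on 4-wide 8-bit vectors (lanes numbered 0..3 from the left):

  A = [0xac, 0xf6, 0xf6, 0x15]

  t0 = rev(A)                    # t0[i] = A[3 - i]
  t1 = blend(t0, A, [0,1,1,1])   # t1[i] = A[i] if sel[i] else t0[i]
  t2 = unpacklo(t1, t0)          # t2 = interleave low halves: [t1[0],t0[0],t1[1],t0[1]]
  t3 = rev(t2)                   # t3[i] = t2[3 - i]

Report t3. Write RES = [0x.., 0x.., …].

RES = [0xf6, 0xf6, 0x15, 0x15]

t0 = [0x15, 0xf6, 0xf6, 0xac]
t1 = [0x15, 0xf6, 0xf6, 0x15]
t2 = [0x15, 0x15, 0xf6, 0xf6]
t3 = [0xf6, 0xf6, 0x15, 0x15]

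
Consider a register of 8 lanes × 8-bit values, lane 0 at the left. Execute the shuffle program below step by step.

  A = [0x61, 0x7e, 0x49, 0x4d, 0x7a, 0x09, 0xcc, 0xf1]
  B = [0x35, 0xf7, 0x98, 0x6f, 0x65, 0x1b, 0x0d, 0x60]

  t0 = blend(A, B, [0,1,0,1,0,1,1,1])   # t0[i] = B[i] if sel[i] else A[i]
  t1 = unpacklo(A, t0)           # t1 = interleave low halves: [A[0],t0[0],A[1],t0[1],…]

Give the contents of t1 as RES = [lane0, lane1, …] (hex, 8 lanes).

RES = [0x61, 0x61, 0x7e, 0xf7, 0x49, 0x49, 0x4d, 0x6f]

→ t0 |61|f7|49|6f|7a|1b|0d|60|
→ t1 |61|61|7e|f7|49|49|4d|6f|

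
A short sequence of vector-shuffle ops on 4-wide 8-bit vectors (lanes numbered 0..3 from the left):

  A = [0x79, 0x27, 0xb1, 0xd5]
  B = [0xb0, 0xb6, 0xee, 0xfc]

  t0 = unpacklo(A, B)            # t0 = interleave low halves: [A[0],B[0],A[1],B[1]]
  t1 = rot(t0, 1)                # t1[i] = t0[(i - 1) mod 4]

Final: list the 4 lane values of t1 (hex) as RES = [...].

t0 = [0x79, 0xb0, 0x27, 0xb6]
t1 = [0xb6, 0x79, 0xb0, 0x27]

RES = [ 0xb6  0x79  0xb0  0x27 ]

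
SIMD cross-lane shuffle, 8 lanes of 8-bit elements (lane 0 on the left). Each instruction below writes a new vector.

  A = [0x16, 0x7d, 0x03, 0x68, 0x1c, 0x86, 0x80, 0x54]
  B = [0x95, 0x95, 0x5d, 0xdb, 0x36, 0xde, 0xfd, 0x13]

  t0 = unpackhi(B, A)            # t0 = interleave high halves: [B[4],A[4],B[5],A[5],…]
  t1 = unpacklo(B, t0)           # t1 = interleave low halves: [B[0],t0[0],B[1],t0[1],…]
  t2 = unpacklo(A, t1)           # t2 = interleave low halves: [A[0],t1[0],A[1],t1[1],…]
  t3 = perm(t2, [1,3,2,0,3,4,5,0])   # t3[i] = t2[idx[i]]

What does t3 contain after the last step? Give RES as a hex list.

RES = [ 0x95  0x36  0x7d  0x16  0x36  0x03  0x95  0x16 ]

  t0: 36 1c de 86 fd 80 13 54
  t1: 95 36 95 1c 5d de db 86
  t2: 16 95 7d 36 03 95 68 1c
  t3: 95 36 7d 16 36 03 95 16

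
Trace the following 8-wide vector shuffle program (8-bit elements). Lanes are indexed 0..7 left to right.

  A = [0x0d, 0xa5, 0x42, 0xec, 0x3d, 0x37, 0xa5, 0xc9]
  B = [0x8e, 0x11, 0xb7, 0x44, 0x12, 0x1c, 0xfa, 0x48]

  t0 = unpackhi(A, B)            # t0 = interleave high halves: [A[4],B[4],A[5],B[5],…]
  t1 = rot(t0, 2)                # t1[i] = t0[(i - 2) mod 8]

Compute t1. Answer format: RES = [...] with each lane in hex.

  t0: 3d 12 37 1c a5 fa c9 48
  t1: c9 48 3d 12 37 1c a5 fa

RES = [0xc9, 0x48, 0x3d, 0x12, 0x37, 0x1c, 0xa5, 0xfa]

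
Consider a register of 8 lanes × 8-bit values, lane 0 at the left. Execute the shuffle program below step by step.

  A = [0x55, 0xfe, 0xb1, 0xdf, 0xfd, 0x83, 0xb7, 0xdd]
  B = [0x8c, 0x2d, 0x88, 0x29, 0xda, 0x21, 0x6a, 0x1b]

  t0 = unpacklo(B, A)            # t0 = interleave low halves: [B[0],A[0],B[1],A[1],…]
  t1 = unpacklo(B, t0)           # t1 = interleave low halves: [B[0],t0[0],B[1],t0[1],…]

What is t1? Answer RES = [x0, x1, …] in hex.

t0 = [0x8c, 0x55, 0x2d, 0xfe, 0x88, 0xb1, 0x29, 0xdf]
t1 = [0x8c, 0x8c, 0x2d, 0x55, 0x88, 0x2d, 0x29, 0xfe]

RES = [0x8c, 0x8c, 0x2d, 0x55, 0x88, 0x2d, 0x29, 0xfe]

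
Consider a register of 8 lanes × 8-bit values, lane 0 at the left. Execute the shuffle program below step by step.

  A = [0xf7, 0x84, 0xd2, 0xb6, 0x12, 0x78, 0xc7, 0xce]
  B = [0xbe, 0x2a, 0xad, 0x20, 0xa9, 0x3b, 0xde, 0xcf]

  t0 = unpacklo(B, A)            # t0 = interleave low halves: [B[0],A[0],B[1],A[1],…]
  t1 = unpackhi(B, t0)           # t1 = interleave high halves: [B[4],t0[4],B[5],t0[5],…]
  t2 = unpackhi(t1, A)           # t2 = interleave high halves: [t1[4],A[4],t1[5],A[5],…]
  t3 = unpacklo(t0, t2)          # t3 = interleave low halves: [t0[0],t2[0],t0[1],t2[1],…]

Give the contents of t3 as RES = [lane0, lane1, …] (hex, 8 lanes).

RES = [0xbe, 0xde, 0xf7, 0x12, 0x2a, 0x20, 0x84, 0x78]

  t0: be f7 2a 84 ad d2 20 b6
  t1: a9 ad 3b d2 de 20 cf b6
  t2: de 12 20 78 cf c7 b6 ce
  t3: be de f7 12 2a 20 84 78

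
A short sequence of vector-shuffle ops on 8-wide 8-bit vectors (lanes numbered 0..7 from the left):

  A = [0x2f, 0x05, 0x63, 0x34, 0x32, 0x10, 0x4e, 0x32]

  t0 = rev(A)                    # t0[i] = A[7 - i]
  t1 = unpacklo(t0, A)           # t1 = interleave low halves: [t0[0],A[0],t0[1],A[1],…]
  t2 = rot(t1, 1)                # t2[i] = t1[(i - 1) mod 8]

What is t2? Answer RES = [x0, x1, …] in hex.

t0 = [0x32, 0x4e, 0x10, 0x32, 0x34, 0x63, 0x05, 0x2f]
t1 = [0x32, 0x2f, 0x4e, 0x05, 0x10, 0x63, 0x32, 0x34]
t2 = [0x34, 0x32, 0x2f, 0x4e, 0x05, 0x10, 0x63, 0x32]

RES = [ 0x34  0x32  0x2f  0x4e  0x05  0x10  0x63  0x32 ]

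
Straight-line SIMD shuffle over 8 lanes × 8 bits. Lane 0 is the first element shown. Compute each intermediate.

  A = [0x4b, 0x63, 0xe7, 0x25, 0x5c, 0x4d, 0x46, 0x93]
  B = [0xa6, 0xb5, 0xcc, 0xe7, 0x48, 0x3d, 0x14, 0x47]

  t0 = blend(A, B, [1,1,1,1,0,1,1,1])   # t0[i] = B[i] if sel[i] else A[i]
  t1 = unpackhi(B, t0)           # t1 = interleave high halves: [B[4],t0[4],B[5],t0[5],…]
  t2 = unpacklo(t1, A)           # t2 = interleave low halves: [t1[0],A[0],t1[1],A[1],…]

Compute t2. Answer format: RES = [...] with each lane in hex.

RES = [ 0x48  0x4b  0x5c  0x63  0x3d  0xe7  0x3d  0x25 ]

  t0: a6 b5 cc e7 5c 3d 14 47
  t1: 48 5c 3d 3d 14 14 47 47
  t2: 48 4b 5c 63 3d e7 3d 25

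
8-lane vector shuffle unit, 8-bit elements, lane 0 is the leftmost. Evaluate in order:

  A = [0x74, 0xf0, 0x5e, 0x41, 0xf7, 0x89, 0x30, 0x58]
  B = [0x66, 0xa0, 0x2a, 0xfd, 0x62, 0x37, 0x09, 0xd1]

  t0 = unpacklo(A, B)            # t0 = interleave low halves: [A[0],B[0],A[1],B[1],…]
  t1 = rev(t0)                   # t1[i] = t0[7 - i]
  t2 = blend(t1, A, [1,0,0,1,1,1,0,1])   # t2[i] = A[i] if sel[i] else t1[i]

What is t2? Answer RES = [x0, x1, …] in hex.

RES = [0x74, 0x41, 0x2a, 0x41, 0xf7, 0x89, 0x66, 0x58]

  t0: 74 66 f0 a0 5e 2a 41 fd
  t1: fd 41 2a 5e a0 f0 66 74
  t2: 74 41 2a 41 f7 89 66 58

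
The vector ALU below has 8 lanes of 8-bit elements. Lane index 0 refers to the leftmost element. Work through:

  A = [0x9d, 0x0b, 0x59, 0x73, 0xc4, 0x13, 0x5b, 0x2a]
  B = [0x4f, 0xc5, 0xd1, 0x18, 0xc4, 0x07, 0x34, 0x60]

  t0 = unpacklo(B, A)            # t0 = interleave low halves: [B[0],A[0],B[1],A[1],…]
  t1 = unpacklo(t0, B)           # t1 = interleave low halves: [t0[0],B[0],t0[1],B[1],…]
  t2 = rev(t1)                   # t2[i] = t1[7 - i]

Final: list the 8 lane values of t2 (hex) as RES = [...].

RES = [ 0x18  0x0b  0xd1  0xc5  0xc5  0x9d  0x4f  0x4f ]

t0 = [0x4f, 0x9d, 0xc5, 0x0b, 0xd1, 0x59, 0x18, 0x73]
t1 = [0x4f, 0x4f, 0x9d, 0xc5, 0xc5, 0xd1, 0x0b, 0x18]
t2 = [0x18, 0x0b, 0xd1, 0xc5, 0xc5, 0x9d, 0x4f, 0x4f]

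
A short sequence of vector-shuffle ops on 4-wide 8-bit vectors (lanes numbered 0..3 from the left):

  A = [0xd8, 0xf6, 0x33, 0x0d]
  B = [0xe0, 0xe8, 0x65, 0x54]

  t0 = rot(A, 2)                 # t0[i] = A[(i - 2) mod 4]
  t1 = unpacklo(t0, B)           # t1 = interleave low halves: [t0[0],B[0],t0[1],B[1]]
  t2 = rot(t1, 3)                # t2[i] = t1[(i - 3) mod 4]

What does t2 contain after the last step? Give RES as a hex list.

RES = [ 0xe0  0x0d  0xe8  0x33 ]

→ t0 |33|0d|d8|f6|
→ t1 |33|e0|0d|e8|
→ t2 |e0|0d|e8|33|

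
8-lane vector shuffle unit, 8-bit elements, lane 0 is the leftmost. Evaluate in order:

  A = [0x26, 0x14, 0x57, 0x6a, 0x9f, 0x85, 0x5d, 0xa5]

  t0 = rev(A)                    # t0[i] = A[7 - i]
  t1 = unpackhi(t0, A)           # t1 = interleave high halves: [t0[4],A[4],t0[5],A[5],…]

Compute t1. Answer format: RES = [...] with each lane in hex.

t0 = [0xa5, 0x5d, 0x85, 0x9f, 0x6a, 0x57, 0x14, 0x26]
t1 = [0x6a, 0x9f, 0x57, 0x85, 0x14, 0x5d, 0x26, 0xa5]

RES = [0x6a, 0x9f, 0x57, 0x85, 0x14, 0x5d, 0x26, 0xa5]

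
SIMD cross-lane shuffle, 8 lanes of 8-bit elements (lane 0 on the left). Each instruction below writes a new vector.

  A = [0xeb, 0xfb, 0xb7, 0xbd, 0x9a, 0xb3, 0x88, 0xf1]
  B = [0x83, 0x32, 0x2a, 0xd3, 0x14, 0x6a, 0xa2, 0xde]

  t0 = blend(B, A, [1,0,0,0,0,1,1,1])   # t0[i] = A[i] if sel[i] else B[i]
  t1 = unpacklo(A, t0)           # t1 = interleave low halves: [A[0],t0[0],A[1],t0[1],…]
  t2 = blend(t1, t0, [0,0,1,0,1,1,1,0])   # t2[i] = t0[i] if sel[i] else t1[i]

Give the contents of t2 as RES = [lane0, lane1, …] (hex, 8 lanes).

→ t0 |eb|32|2a|d3|14|b3|88|f1|
→ t1 |eb|eb|fb|32|b7|2a|bd|d3|
→ t2 |eb|eb|2a|32|14|b3|88|d3|

RES = [ 0xeb  0xeb  0x2a  0x32  0x14  0xb3  0x88  0xd3 ]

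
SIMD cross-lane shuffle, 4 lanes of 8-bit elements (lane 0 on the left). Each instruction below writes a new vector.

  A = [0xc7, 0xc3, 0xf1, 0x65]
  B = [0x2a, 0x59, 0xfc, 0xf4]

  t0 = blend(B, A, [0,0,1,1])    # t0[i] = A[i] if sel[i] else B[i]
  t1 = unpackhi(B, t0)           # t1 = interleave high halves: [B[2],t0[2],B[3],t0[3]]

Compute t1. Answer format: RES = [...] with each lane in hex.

→ t0 |2a|59|f1|65|
→ t1 |fc|f1|f4|65|

RES = [ 0xfc  0xf1  0xf4  0x65 ]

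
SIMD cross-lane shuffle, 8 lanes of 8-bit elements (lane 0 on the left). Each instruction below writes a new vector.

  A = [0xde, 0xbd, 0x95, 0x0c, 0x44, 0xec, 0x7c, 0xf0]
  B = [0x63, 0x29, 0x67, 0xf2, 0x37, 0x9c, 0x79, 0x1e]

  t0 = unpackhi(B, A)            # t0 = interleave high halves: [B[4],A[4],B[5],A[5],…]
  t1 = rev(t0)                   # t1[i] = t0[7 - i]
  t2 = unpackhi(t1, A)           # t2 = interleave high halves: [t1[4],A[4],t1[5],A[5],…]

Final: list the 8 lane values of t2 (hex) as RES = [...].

t0 = [0x37, 0x44, 0x9c, 0xec, 0x79, 0x7c, 0x1e, 0xf0]
t1 = [0xf0, 0x1e, 0x7c, 0x79, 0xec, 0x9c, 0x44, 0x37]
t2 = [0xec, 0x44, 0x9c, 0xec, 0x44, 0x7c, 0x37, 0xf0]

RES = [ 0xec  0x44  0x9c  0xec  0x44  0x7c  0x37  0xf0 ]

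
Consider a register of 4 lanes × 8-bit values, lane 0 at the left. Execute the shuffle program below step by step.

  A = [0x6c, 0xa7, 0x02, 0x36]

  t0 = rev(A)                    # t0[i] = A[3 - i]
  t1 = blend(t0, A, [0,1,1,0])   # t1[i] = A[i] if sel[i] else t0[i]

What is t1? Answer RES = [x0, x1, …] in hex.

RES = [0x36, 0xa7, 0x02, 0x6c]

→ t0 |36|02|a7|6c|
→ t1 |36|a7|02|6c|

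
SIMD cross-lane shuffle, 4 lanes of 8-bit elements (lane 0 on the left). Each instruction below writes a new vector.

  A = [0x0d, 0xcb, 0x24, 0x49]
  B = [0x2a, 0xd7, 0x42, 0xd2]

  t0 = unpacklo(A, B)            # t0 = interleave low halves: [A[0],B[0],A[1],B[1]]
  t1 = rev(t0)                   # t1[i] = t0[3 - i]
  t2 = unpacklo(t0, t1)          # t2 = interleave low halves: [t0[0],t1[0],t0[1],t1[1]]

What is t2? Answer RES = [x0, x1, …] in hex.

RES = [0x0d, 0xd7, 0x2a, 0xcb]

t0 = [0x0d, 0x2a, 0xcb, 0xd7]
t1 = [0xd7, 0xcb, 0x2a, 0x0d]
t2 = [0x0d, 0xd7, 0x2a, 0xcb]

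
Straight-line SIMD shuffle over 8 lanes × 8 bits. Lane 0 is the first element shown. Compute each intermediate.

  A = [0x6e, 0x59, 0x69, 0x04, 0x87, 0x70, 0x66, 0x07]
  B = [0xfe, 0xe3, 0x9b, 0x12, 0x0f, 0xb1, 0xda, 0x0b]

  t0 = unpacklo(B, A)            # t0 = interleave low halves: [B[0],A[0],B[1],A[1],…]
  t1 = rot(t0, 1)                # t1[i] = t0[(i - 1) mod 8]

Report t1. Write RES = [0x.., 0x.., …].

RES = [0x04, 0xfe, 0x6e, 0xe3, 0x59, 0x9b, 0x69, 0x12]

t0 = [0xfe, 0x6e, 0xe3, 0x59, 0x9b, 0x69, 0x12, 0x04]
t1 = [0x04, 0xfe, 0x6e, 0xe3, 0x59, 0x9b, 0x69, 0x12]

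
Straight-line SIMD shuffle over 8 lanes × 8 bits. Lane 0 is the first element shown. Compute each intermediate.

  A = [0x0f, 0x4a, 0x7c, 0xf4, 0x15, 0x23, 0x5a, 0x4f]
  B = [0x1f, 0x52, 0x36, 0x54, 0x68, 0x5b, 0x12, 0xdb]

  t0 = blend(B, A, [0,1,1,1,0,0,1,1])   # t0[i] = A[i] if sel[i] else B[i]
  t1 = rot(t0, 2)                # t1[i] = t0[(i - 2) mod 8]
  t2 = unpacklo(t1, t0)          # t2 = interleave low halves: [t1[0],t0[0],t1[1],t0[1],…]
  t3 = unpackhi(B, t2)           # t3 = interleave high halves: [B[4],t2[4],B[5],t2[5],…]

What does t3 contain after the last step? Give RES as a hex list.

t0 = [0x1f, 0x4a, 0x7c, 0xf4, 0x68, 0x5b, 0x5a, 0x4f]
t1 = [0x5a, 0x4f, 0x1f, 0x4a, 0x7c, 0xf4, 0x68, 0x5b]
t2 = [0x5a, 0x1f, 0x4f, 0x4a, 0x1f, 0x7c, 0x4a, 0xf4]
t3 = [0x68, 0x1f, 0x5b, 0x7c, 0x12, 0x4a, 0xdb, 0xf4]

RES = [0x68, 0x1f, 0x5b, 0x7c, 0x12, 0x4a, 0xdb, 0xf4]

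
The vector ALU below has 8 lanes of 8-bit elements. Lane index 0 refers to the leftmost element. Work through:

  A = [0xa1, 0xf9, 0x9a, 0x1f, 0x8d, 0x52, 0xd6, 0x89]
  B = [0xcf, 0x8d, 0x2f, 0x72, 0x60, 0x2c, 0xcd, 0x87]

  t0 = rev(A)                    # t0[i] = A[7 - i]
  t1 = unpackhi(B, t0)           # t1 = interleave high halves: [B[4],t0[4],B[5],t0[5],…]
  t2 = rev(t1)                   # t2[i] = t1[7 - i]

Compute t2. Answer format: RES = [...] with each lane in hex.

RES = [ 0xa1  0x87  0xf9  0xcd  0x9a  0x2c  0x1f  0x60 ]

→ t0 |89|d6|52|8d|1f|9a|f9|a1|
→ t1 |60|1f|2c|9a|cd|f9|87|a1|
→ t2 |a1|87|f9|cd|9a|2c|1f|60|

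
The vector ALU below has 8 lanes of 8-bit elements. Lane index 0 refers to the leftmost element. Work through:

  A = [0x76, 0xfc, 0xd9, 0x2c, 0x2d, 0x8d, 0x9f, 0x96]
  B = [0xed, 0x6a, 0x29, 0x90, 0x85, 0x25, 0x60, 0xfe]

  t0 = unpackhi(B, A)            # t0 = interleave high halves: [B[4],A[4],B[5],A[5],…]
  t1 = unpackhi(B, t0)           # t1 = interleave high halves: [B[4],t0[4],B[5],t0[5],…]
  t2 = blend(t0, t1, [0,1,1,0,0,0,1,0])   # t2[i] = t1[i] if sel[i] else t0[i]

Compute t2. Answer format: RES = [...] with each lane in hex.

RES = [0x85, 0x60, 0x25, 0x8d, 0x60, 0x9f, 0xfe, 0x96]

t0 = [0x85, 0x2d, 0x25, 0x8d, 0x60, 0x9f, 0xfe, 0x96]
t1 = [0x85, 0x60, 0x25, 0x9f, 0x60, 0xfe, 0xfe, 0x96]
t2 = [0x85, 0x60, 0x25, 0x8d, 0x60, 0x9f, 0xfe, 0x96]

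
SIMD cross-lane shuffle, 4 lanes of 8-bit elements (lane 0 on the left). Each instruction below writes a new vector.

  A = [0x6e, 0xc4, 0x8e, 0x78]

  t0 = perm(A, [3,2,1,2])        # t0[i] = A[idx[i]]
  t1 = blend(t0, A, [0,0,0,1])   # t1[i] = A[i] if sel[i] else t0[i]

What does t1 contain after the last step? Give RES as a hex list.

RES = [0x78, 0x8e, 0xc4, 0x78]

t0 = [0x78, 0x8e, 0xc4, 0x8e]
t1 = [0x78, 0x8e, 0xc4, 0x78]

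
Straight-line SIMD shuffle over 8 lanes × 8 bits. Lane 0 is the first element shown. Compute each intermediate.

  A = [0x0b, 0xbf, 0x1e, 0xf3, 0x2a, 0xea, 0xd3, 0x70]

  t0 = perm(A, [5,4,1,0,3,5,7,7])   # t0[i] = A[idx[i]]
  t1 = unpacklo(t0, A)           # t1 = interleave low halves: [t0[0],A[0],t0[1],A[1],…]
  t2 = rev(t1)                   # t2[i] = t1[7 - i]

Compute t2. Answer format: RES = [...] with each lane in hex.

RES = [ 0xf3  0x0b  0x1e  0xbf  0xbf  0x2a  0x0b  0xea ]

t0 = [0xea, 0x2a, 0xbf, 0x0b, 0xf3, 0xea, 0x70, 0x70]
t1 = [0xea, 0x0b, 0x2a, 0xbf, 0xbf, 0x1e, 0x0b, 0xf3]
t2 = [0xf3, 0x0b, 0x1e, 0xbf, 0xbf, 0x2a, 0x0b, 0xea]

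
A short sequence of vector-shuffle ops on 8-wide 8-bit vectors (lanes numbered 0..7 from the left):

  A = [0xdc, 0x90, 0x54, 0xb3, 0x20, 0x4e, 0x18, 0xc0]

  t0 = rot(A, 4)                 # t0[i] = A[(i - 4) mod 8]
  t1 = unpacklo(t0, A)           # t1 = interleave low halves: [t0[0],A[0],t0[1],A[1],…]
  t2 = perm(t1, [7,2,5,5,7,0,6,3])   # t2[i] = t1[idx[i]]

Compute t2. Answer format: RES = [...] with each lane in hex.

t0 = [0x20, 0x4e, 0x18, 0xc0, 0xdc, 0x90, 0x54, 0xb3]
t1 = [0x20, 0xdc, 0x4e, 0x90, 0x18, 0x54, 0xc0, 0xb3]
t2 = [0xb3, 0x4e, 0x54, 0x54, 0xb3, 0x20, 0xc0, 0x90]

RES = [ 0xb3  0x4e  0x54  0x54  0xb3  0x20  0xc0  0x90 ]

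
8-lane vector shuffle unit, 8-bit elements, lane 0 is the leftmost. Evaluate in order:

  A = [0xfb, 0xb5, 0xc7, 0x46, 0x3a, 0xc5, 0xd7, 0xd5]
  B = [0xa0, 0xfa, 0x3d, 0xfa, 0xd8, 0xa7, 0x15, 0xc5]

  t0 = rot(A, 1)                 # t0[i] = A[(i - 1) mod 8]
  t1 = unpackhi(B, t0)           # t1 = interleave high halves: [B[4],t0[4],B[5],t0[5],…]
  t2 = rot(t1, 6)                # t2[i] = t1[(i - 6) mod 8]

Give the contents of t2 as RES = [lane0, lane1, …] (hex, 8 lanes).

t0 = [0xd5, 0xfb, 0xb5, 0xc7, 0x46, 0x3a, 0xc5, 0xd7]
t1 = [0xd8, 0x46, 0xa7, 0x3a, 0x15, 0xc5, 0xc5, 0xd7]
t2 = [0xa7, 0x3a, 0x15, 0xc5, 0xc5, 0xd7, 0xd8, 0x46]

RES = [0xa7, 0x3a, 0x15, 0xc5, 0xc5, 0xd7, 0xd8, 0x46]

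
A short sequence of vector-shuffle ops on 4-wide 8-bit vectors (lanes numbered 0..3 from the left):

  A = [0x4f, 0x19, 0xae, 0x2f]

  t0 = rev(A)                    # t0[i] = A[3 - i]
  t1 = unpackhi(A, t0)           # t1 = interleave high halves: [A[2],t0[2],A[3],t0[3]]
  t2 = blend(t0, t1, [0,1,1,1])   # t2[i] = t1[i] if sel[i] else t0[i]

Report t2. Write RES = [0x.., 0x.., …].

RES = [ 0x2f  0x19  0x2f  0x4f ]

  t0: 2f ae 19 4f
  t1: ae 19 2f 4f
  t2: 2f 19 2f 4f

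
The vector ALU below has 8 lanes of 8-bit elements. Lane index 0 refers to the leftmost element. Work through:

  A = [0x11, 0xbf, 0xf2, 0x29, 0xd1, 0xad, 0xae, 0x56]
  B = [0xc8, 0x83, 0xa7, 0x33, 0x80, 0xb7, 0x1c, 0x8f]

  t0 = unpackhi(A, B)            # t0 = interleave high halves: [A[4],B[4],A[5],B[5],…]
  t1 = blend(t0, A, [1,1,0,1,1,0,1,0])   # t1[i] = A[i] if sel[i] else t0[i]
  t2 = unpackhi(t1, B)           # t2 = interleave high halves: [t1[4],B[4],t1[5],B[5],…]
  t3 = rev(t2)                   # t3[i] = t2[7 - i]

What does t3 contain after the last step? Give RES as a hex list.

RES = [ 0x8f  0x8f  0x1c  0xae  0xb7  0x1c  0x80  0xd1 ]

→ t0 |d1|80|ad|b7|ae|1c|56|8f|
→ t1 |11|bf|ad|29|d1|1c|ae|8f|
→ t2 |d1|80|1c|b7|ae|1c|8f|8f|
→ t3 |8f|8f|1c|ae|b7|1c|80|d1|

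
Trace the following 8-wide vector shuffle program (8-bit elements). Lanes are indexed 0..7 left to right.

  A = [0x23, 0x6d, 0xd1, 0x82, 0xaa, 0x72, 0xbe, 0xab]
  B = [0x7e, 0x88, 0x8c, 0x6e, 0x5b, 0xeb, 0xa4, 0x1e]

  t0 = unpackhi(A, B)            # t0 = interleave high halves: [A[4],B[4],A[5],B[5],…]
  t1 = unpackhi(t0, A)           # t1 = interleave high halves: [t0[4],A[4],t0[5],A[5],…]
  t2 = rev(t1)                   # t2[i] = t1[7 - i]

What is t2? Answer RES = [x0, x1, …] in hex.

t0 = [0xaa, 0x5b, 0x72, 0xeb, 0xbe, 0xa4, 0xab, 0x1e]
t1 = [0xbe, 0xaa, 0xa4, 0x72, 0xab, 0xbe, 0x1e, 0xab]
t2 = [0xab, 0x1e, 0xbe, 0xab, 0x72, 0xa4, 0xaa, 0xbe]

RES = [ 0xab  0x1e  0xbe  0xab  0x72  0xa4  0xaa  0xbe ]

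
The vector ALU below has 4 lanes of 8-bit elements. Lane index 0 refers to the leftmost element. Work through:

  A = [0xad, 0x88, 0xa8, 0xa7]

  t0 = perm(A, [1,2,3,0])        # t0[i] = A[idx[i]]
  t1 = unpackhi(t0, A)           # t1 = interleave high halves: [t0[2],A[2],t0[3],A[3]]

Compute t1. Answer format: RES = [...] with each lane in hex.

  t0: 88 a8 a7 ad
  t1: a7 a8 ad a7

RES = [ 0xa7  0xa8  0xad  0xa7 ]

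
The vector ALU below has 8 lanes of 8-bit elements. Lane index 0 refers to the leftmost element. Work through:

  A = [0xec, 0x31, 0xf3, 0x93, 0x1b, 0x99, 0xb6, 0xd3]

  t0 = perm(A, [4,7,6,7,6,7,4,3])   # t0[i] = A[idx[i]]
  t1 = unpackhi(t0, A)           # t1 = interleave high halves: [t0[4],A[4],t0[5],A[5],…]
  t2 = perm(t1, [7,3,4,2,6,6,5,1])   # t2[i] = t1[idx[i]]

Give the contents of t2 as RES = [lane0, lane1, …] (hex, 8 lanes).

RES = [ 0xd3  0x99  0x1b  0xd3  0x93  0x93  0xb6  0x1b ]

  t0: 1b d3 b6 d3 b6 d3 1b 93
  t1: b6 1b d3 99 1b b6 93 d3
  t2: d3 99 1b d3 93 93 b6 1b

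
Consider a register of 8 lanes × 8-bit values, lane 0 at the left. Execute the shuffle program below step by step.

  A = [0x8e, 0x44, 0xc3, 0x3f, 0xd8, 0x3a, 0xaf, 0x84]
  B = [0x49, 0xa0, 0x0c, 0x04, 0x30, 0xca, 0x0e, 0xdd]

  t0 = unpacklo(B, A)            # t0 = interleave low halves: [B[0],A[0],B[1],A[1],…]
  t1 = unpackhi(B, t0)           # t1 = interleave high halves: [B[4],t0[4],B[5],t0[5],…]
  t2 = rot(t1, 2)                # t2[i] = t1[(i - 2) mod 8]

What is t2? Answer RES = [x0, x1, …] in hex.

t0 = [0x49, 0x8e, 0xa0, 0x44, 0x0c, 0xc3, 0x04, 0x3f]
t1 = [0x30, 0x0c, 0xca, 0xc3, 0x0e, 0x04, 0xdd, 0x3f]
t2 = [0xdd, 0x3f, 0x30, 0x0c, 0xca, 0xc3, 0x0e, 0x04]

RES = [0xdd, 0x3f, 0x30, 0x0c, 0xca, 0xc3, 0x0e, 0x04]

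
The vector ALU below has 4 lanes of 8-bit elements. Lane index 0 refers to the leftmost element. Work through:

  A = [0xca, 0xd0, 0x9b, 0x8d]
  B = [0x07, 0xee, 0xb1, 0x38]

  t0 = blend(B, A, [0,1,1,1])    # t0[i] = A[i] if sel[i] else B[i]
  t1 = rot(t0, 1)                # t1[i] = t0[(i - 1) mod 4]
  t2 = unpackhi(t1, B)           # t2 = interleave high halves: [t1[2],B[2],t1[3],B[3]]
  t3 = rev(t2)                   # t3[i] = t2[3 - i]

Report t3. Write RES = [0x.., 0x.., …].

t0 = [0x07, 0xd0, 0x9b, 0x8d]
t1 = [0x8d, 0x07, 0xd0, 0x9b]
t2 = [0xd0, 0xb1, 0x9b, 0x38]
t3 = [0x38, 0x9b, 0xb1, 0xd0]

RES = [ 0x38  0x9b  0xb1  0xd0 ]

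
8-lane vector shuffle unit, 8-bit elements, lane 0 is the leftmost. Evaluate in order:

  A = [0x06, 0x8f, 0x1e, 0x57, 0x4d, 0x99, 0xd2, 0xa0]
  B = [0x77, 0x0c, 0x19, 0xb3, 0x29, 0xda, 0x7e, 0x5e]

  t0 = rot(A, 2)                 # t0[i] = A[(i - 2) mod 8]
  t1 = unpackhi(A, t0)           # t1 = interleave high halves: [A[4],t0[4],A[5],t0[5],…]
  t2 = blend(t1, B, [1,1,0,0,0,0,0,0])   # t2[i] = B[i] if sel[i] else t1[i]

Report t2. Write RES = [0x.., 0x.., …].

RES = [ 0x77  0x0c  0x99  0x57  0xd2  0x4d  0xa0  0x99 ]

  t0: d2 a0 06 8f 1e 57 4d 99
  t1: 4d 1e 99 57 d2 4d a0 99
  t2: 77 0c 99 57 d2 4d a0 99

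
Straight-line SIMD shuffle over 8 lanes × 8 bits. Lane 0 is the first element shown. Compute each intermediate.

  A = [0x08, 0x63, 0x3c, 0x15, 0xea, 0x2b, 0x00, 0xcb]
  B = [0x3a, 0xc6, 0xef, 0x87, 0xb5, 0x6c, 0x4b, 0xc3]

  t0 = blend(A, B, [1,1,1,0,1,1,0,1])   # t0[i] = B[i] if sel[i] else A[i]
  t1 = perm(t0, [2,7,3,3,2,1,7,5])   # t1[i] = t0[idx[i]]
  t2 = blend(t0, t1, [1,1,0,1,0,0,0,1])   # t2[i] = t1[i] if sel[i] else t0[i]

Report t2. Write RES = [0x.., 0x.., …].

RES = [0xef, 0xc3, 0xef, 0x15, 0xb5, 0x6c, 0x00, 0x6c]

  t0: 3a c6 ef 15 b5 6c 00 c3
  t1: ef c3 15 15 ef c6 c3 6c
  t2: ef c3 ef 15 b5 6c 00 6c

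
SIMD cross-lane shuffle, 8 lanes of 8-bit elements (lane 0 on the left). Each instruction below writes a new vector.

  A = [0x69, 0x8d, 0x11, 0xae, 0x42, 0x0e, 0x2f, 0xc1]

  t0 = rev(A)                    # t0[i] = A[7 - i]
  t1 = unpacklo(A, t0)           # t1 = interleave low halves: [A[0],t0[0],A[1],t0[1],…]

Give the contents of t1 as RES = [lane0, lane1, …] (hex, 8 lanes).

RES = [ 0x69  0xc1  0x8d  0x2f  0x11  0x0e  0xae  0x42 ]

  t0: c1 2f 0e 42 ae 11 8d 69
  t1: 69 c1 8d 2f 11 0e ae 42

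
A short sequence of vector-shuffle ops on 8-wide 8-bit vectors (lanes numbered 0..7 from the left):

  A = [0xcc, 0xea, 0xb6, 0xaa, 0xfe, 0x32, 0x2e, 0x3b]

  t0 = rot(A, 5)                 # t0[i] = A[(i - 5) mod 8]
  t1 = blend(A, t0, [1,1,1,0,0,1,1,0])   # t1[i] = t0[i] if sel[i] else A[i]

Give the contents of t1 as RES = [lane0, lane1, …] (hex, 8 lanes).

  t0: aa fe 32 2e 3b cc ea b6
  t1: aa fe 32 aa fe cc ea 3b

RES = [0xaa, 0xfe, 0x32, 0xaa, 0xfe, 0xcc, 0xea, 0x3b]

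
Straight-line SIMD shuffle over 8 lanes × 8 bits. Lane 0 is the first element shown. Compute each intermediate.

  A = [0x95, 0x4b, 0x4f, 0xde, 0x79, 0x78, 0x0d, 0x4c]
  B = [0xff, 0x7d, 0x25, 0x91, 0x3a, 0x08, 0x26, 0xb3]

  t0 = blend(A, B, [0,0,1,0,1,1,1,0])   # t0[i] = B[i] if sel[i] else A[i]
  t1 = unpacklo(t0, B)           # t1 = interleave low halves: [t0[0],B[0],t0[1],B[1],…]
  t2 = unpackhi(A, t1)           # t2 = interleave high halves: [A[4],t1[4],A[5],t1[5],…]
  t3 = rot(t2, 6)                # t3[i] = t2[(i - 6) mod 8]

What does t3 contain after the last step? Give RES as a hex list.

  t0: 95 4b 25 de 3a 08 26 4c
  t1: 95 ff 4b 7d 25 25 de 91
  t2: 79 25 78 25 0d de 4c 91
  t3: 78 25 0d de 4c 91 79 25

RES = [ 0x78  0x25  0x0d  0xde  0x4c  0x91  0x79  0x25 ]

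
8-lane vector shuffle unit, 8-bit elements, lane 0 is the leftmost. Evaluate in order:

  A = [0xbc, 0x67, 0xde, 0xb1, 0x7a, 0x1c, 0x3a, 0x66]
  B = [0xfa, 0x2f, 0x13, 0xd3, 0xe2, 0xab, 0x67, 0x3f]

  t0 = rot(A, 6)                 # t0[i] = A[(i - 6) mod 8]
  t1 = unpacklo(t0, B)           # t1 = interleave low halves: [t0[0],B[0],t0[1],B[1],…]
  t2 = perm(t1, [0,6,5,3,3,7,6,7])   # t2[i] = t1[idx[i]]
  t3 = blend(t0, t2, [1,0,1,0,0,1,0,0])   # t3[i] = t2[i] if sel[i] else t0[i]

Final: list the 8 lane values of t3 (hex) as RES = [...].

→ t0 |de|b1|7a|1c|3a|66|bc|67|
→ t1 |de|fa|b1|2f|7a|13|1c|d3|
→ t2 |de|1c|13|2f|2f|d3|1c|d3|
→ t3 |de|b1|13|1c|3a|d3|bc|67|

RES = [0xde, 0xb1, 0x13, 0x1c, 0x3a, 0xd3, 0xbc, 0x67]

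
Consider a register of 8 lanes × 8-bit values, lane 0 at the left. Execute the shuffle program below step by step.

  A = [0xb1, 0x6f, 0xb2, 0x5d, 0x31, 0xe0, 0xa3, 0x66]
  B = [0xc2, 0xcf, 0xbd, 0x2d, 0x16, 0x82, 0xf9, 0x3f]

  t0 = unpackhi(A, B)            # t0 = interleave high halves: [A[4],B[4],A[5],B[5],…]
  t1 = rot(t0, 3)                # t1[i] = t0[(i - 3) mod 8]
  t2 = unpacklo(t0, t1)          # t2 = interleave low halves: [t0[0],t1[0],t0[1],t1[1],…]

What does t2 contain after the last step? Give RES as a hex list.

RES = [ 0x31  0xf9  0x16  0x66  0xe0  0x3f  0x82  0x31 ]

t0 = [0x31, 0x16, 0xe0, 0x82, 0xa3, 0xf9, 0x66, 0x3f]
t1 = [0xf9, 0x66, 0x3f, 0x31, 0x16, 0xe0, 0x82, 0xa3]
t2 = [0x31, 0xf9, 0x16, 0x66, 0xe0, 0x3f, 0x82, 0x31]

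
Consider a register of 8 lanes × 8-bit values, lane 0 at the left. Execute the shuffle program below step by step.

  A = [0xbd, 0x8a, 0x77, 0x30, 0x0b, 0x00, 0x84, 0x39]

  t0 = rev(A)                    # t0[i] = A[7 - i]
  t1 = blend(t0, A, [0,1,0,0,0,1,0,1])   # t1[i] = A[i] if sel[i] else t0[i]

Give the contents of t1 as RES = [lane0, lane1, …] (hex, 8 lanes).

→ t0 |39|84|00|0b|30|77|8a|bd|
→ t1 |39|8a|00|0b|30|00|8a|39|

RES = [ 0x39  0x8a  0x00  0x0b  0x30  0x00  0x8a  0x39 ]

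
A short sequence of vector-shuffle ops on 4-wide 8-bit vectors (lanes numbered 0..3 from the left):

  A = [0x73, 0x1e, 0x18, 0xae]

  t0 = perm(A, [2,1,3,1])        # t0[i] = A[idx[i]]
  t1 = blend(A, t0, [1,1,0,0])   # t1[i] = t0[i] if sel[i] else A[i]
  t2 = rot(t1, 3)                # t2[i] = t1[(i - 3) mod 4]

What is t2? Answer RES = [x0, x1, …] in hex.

RES = [0x1e, 0x18, 0xae, 0x18]

→ t0 |18|1e|ae|1e|
→ t1 |18|1e|18|ae|
→ t2 |1e|18|ae|18|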